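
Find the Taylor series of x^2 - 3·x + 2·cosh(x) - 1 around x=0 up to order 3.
2·x^2 - 3·x + 1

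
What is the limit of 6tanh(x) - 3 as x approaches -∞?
Evaluate the dominant behaviour as x → -∞; each term tends to a finite value or vanishes.
Limit = -9.

Final answer: -9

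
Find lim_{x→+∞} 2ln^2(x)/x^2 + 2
The quotient is an ∞/∞ indeterminate form as x → +∞.
The polynomial denominator x^2 dominates the logarithmic numerator (any positive power of x ≫ ln^2(x) as x → ∞), so the quotient → 0.
Adding the constant: 0 + 2 = 2. Limit = 2.

Final answer: 2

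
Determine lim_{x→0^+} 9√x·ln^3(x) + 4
The product is a 0·∞ indeterminate form at x → 0⁺.
Rewrite the product as 9·ln^3(x) / x^(-1/2) and apply L'Hôpital, or use the standard hierarchy x^(-1/2) ≫ |ln x|^3 as x → 0⁺.
The indeterminate product → 0, so the limit = 4.

Final answer: 4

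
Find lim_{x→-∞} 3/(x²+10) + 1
Evaluate the dominant behaviour as x → -∞; each term tends to a finite value or vanishes.
Limit = 1.

Final answer: 1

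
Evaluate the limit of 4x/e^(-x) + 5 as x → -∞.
The quotient is an ∞/∞ indeterminate form as x → -∞.
Compare growth rates of the dominant terms (exponentials ≫ polynomials ≫ logarithms), or apply L'Hôpital's rule; the quotient → 0.
Adding the constant: 0 + 5 = 5. Limit = 5.

Final answer: 5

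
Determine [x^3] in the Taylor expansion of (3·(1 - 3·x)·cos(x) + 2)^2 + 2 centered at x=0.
Expand to order 3: (3·(1 - 3·x)·cos(x) + 2)^2 + 2 = 72·x^3 + 66·x^2 - 90·x + 27 + O(x^4).
The coefficient of x^3 is 72.

Final answer: 72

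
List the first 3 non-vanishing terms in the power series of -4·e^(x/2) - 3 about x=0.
-x^2/2 - 2·x - 7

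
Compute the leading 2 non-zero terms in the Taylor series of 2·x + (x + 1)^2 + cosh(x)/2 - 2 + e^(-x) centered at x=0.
3·x + 1/2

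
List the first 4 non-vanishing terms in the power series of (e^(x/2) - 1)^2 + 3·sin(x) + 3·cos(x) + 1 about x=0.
-3·x^3/8 - 5·x^2/4 + 3·x + 4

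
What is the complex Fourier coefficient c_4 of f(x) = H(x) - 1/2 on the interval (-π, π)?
Compute the real Fourier coefficients first: a_4 = 0, b_4 = 0.
Then c_4 = (a_4 − i·b_4)/2 = 0.

Final answer: 0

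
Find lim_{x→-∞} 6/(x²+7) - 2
Evaluate the dominant behaviour as x → -∞; each term tends to a finite value or vanishes.
Limit = -2.

Final answer: -2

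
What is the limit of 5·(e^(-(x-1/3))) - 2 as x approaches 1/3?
Direct substitution at x = 1/3 gives 3.

Final answer: 3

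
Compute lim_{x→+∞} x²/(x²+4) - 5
Evaluate the dominant behaviour as x → +∞; each term tends to a finite value or vanishes.
Limit = -4.

Final answer: -4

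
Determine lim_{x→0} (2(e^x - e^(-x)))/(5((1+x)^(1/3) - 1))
Both numerator and denominator → 0 as x → 0; this is a 0/0 indeterminate form.
Expand each to leading order near x = 0: numerator ~ 4·x, denominator ~ 5·x/3.
The limit of the ratio is 12/5.

Final answer: 12/5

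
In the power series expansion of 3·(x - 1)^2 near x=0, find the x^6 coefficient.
Expand to order 6: 3·(x - 1)^2 = 3·x^2 - 6·x + 3 + O(x^7).
The coefficient of x^6 is 0.

Final answer: 0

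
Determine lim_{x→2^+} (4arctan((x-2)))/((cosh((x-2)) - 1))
Both numerator and denominator → 0 as x → 2^+; this is a 0/0 indeterminate form.
Expand each to leading order near x = 2: numerator ~ 4·(x - 2), denominator ~ (x - 2)^2/2.
The limit of the ratio is ∞.

Final answer: ∞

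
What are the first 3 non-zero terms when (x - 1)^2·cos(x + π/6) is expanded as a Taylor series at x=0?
x^2·(√(3)/4 + 1) + x·(-√(3) - 1/2) + √(3)/2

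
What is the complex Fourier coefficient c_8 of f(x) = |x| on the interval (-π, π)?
Compute the real Fourier coefficients first: a_8 = 0, b_8 = 0.
Then c_8 = (a_8 − i·b_8)/2 = 0.

Final answer: 0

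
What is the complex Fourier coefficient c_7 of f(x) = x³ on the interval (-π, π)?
Compute the real Fourier coefficients first: a_7 = 0, b_7 = -12/343 + 2·π^2/7.
Then c_7 = (a_7 − i·b_7)/2 = -i·π^2/7 + 6·i/343.

Final answer: -i·π^2/7 + 6·i/343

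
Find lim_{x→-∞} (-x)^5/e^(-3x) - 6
The quotient is an ∞/∞ indeterminate form as x → -∞.
Compare growth rates of the dominant terms (exponentials ≫ polynomials ≫ logarithms), or apply L'Hôpital's rule; the quotient → 0.
Adding the constant: 0 - 6 = -6. Limit = -6.

Final answer: -6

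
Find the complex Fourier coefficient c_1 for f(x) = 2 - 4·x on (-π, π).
Compute the real Fourier coefficients first: a_1 = 0, b_1 = -8.
Then c_1 = (a_1 − i·b_1)/2 = 4·i.

Final answer: 4·i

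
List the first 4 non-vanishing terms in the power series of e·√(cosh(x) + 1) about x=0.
√(2)·e·x^6/46080 + √(2)·e·x^4/384 + √(2)·e·x^2/8 + √(2)·e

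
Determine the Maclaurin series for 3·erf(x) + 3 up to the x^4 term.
-2·x^3/√(π) + 6·x/√(π) + 3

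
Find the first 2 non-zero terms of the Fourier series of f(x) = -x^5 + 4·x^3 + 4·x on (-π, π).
(-280 - 2·π^4 + 48·π^2)·sin(x) + (-9·π^2 + 19/2 + π^4)·sin(2·x)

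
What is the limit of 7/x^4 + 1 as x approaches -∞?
Evaluate the dominant behaviour as x → -∞; each term tends to a finite value or vanishes.
Limit = 1.

Final answer: 1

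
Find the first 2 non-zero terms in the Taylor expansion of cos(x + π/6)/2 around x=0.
-x/4 + √(3)/4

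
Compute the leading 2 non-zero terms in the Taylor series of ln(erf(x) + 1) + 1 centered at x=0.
2·x/√(π) + 1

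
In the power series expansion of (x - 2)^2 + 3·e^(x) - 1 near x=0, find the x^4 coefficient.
Expand to order 4: (x - 2)^2 + 3·e^(x) - 1 = x^4/8 + x^3/2 + 5·x^2/2 - x + 6 + O(x^5).
The coefficient of x^4 is 1/8.

Final answer: 1/8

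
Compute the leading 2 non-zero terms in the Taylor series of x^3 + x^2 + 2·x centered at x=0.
x^2 + 2·x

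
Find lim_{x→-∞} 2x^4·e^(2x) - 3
The product is a 0·∞ indeterminate form at x → -∞.
Rewrite the product as 2x^4 / e^(-2x) (an ∞/∞ form) and apply L'Hôpital, or use the standard hierarchy e^(2|x|) ≫ |x^4| as x → -∞.
The indeterminate product → 0, so the limit = -3.

Final answer: -3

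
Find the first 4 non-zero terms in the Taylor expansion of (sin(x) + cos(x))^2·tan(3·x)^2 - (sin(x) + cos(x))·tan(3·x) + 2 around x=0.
21·x^3/2 + 6·x^2 - 3·x + 2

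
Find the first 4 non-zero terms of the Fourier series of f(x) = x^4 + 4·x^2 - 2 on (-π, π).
(32 - 8·π^2)·cos(x) + (1 + 2·π^2)·cos(2·x) + (-8·π^2/9 - 32/27)·cos(3·x) - 2 + 4·π^2/3 + π^4/5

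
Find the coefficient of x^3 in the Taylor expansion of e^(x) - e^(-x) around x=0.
Expand to order 3: e^(x) - e^(-x) = x^3/3 + 2·x + O(x^4).
The coefficient of x^3 is 1/3.

Final answer: 1/3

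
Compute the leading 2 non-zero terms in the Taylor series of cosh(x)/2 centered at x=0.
x^2/4 + 1/2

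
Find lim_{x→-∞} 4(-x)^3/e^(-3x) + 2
The quotient is an ∞/∞ indeterminate form as x → -∞.
Compare growth rates of the dominant terms (exponentials ≫ polynomials ≫ logarithms), or apply L'Hôpital's rule; the quotient → 0.
Adding the constant: 0 + 2 = 2. Limit = 2.

Final answer: 2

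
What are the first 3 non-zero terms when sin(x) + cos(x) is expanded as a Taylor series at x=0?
-x^2/2 + x + 1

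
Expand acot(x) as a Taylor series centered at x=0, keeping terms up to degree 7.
x^7/7 - x^5/5 + x^3/3 - x + π/2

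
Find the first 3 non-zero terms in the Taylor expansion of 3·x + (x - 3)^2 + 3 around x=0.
x^2 - 3·x + 12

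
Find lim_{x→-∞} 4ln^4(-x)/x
This is an ∞/∞ indeterminate form as x → -∞.
Compare growth rates of the dominant terms (exponentials ≫ polynomials ≫ logarithms), or apply L'Hôpital's rule; the quotient → 0.
Limit = 0.

Final answer: 0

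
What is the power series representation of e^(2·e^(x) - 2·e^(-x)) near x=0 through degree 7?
14513·x^7/1260 + 592·x^6/45 + 139·x^5/10 + 40·x^4/3 + 34·x^3/3 + 8·x^2 + 4·x + 1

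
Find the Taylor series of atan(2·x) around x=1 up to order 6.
atan(2) + 2·(x - 1)/5 - 8·(x - 1)^2/25 + 88·(x - 1)^3/375 - 96·(x - 1)^4/625 + 1312·(x - 1)^5/15625 - 1408·(x - 1)^6/46875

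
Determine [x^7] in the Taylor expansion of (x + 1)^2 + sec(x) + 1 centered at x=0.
Expand to order 7: (x + 1)^2 + sec(x) + 1 = 61·x^6/720 + 5·x^4/24 + 3·x^2/2 + 2·x + 3 + O(x^8).
The coefficient of x^7 is 0.

Final answer: 0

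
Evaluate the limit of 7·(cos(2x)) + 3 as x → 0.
Direct substitution at x = 0 gives 10.

Final answer: 10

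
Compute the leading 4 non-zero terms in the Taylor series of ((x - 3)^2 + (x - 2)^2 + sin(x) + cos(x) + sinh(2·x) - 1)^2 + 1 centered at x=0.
28·x^3/3 + 88·x^2 - 182·x + 170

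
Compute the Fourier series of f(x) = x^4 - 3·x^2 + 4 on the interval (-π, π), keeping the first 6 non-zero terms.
(60 - 8·π^2)·cos(x) + (-6 + 2·π^2)·cos(2·x) + (52/27 - 8·π^2/9)·cos(3·x) + (-15/16 + π^2/2)·cos(4·x) + (348/625 - 8·π^2/25)·cos(5·x) - π^2 + 4 + π^4/5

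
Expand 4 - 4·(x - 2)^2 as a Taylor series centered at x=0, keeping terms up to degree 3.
-4·x^2 + 16·x - 12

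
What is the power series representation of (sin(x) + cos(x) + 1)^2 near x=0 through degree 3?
-5·x^3/3 - x^2 + 4·x + 4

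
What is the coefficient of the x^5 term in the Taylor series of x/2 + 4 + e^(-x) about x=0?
Expand to order 5: x/2 + 4 + e^(-x) = -x^5/120 + x^4/24 - x^3/6 + x^2/2 - x/2 + 5 + O(x^6).
The coefficient of x^5 is -1/120.

Final answer: -1/120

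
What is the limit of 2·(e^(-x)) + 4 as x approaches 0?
Direct substitution at x = 0 gives 6.

Final answer: 6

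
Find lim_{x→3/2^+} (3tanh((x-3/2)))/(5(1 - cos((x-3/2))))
Both numerator and denominator → 0 as x → 3/2^+; this is a 0/0 indeterminate form.
Expand each to leading order near x = 3/2: numerator ~ 3·(x - 3/2), denominator ~ 5·(x - 3/2)^2/2.
The limit of the ratio is ∞.

Final answer: ∞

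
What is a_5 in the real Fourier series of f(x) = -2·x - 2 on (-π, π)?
a_5 = (1/π) ∫_{-π}^{π} f(x)·cos(5x) dx.
Evaluate the integral (use parity and integration by parts as needed): a_5 = 0.

Final answer: 0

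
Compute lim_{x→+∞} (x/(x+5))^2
As x → +∞: x/(x+5) = 1/(1 + 5/x) → 1, and the 2nd power of a limit-1 base also → 1.
Limit = 1.

Final answer: 1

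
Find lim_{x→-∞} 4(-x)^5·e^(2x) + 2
The product is a 0·∞ indeterminate form at x → -∞.
Rewrite the product as 4(-x)^5 / e^(-2x) (an ∞/∞ form) and apply L'Hôpital, or use the standard hierarchy e^(2|x|) ≫ |(-x)^5| as x → -∞.
The indeterminate product → 0, so the limit = 2.

Final answer: 2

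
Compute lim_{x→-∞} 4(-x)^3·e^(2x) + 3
The product is a 0·∞ indeterminate form at x → -∞.
Rewrite the product as 4(-x)^3 / e^(-2x) (an ∞/∞ form) and apply L'Hôpital, or use the standard hierarchy e^(2|x|) ≫ |(-x)^3| as x → -∞.
The indeterminate product → 0, so the limit = 3.

Final answer: 3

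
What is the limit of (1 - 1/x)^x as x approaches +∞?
As x → +∞: this is the defining limit (1 - 1/x)^x → e^(-1).
Limit = e^(-1).

Final answer: e^(-1)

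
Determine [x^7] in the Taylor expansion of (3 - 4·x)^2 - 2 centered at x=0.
Expand to order 7: (3 - 4·x)^2 - 2 = 16·x^2 - 24·x + 7 + O(x^8).
The coefficient of x^7 is 0.

Final answer: 0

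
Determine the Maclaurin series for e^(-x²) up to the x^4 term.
x^4/2 - x^2 + 1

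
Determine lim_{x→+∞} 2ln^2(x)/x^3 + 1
The quotient is an ∞/∞ indeterminate form as x → +∞.
The polynomial denominator x^3 dominates the logarithmic numerator (any positive power of x ≫ ln^2(x) as x → ∞), so the quotient → 0.
Adding the constant: 0 + 1 = 1. Limit = 1.

Final answer: 1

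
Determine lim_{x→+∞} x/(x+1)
Evaluate the dominant behaviour as x → +∞; each term tends to a finite value or vanishes.
Limit = 1.

Final answer: 1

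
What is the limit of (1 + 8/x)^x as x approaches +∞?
As x → +∞: this is the defining limit (1 + 8/x)^x → e^8.
Limit = e^(8).

Final answer: e^(8)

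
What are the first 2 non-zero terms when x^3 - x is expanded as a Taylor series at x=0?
x^3 - x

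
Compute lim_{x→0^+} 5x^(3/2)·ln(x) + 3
The product is a 0·∞ indeterminate form at x → 0⁺.
Rewrite the product as 5·ln(x) / x^(-3/2) and apply L'Hôpital, or use the standard hierarchy x^(-3/2) ≫ |ln x| as x → 0⁺.
The indeterminate product → 0, so the limit = 3.

Final answer: 3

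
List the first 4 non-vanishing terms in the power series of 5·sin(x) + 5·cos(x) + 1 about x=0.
-5·x^3/6 - 5·x^2/2 + 5·x + 6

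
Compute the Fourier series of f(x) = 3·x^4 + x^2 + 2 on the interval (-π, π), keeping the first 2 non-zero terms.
(140 - 24·π^2)·cos(x) + 2 + π^2/3 + 3·π^4/5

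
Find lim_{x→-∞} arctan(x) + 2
Evaluate the dominant behaviour as x → -∞; each term tends to a finite value or vanishes.
Limit = 2 - π/2.

Final answer: 2 - π/2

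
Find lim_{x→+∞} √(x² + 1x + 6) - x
This is an ∞ − ∞ indeterminate form.
Multiply and divide by the conjugate √(x²+1x + 6) + x; the x² terms cancel, leaving (1x + 6)/(√(x²+1x + 6)+x) → 1/2.
Limit = 1/2.

Final answer: 1/2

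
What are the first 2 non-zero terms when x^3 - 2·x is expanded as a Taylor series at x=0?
x^3 - 2·x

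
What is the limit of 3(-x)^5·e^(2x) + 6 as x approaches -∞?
The product is a 0·∞ indeterminate form at x → -∞.
Rewrite the product as 3(-x)^5 / e^(-2x) (an ∞/∞ form) and apply L'Hôpital, or use the standard hierarchy e^(2|x|) ≫ |(-x)^5| as x → -∞.
The indeterminate product → 0, so the limit = 6.

Final answer: 6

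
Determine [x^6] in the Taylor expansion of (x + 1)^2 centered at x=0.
Expand to order 6: (x + 1)^2 = x^2 + 2·x + 1 + O(x^7).
The coefficient of x^6 is 0.

Final answer: 0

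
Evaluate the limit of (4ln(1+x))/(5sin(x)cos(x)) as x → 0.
Both numerator and denominator → 0 as x → 0; this is a 0/0 indeterminate form.
Expand each to leading order near x = 0: numerator ~ 4·x, denominator ~ 5·x.
The limit of the ratio is 4/5.

Final answer: 4/5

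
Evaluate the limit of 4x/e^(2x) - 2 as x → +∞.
The quotient is an ∞/∞ indeterminate form as x → +∞.
The exponential denominator e^(2x) dominates the polynomial numerator (e^x ≫ x as x → ∞), so the quotient → 0.
Adding the constant: 0 - 2 = -2. Limit = -2.

Final answer: -2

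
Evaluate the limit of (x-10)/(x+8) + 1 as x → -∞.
Evaluate the dominant behaviour as x → -∞; each term tends to a finite value or vanishes.
Limit = 2.

Final answer: 2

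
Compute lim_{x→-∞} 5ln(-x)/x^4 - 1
The quotient is an ∞/∞ indeterminate form as x → -∞.
Compare growth rates of the dominant terms (exponentials ≫ polynomials ≫ logarithms), or apply L'Hôpital's rule; the quotient → 0.
Adding the constant: 0 - 1 = -1. Limit = -1.

Final answer: -1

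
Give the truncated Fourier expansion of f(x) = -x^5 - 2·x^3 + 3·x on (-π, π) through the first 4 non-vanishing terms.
(-210 - 2·π^4 + 36·π^2)·sin(x) + (-3·π^2 + 3/2 + π^4)·sin(2·x) + (-2·π^4/3 + 4·π^2/27 + 154/81)·sin(3·x) + (-105/64 + 3·π^2/8 + π^4/2)·sin(4·x)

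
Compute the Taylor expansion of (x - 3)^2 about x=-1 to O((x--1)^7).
16 - 8·(x + 1) + (x + 1)^2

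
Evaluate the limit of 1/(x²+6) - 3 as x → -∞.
Evaluate the dominant behaviour as x → -∞; each term tends to a finite value or vanishes.
Limit = -3.

Final answer: -3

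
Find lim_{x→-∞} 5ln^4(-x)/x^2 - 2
The quotient is an ∞/∞ indeterminate form as x → -∞.
Compare growth rates of the dominant terms (exponentials ≫ polynomials ≫ logarithms), or apply L'Hôpital's rule; the quotient → 0.
Adding the constant: 0 - 2 = -2. Limit = -2.

Final answer: -2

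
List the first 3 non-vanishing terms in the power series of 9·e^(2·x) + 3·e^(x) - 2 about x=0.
39·x^2/2 + 21·x + 10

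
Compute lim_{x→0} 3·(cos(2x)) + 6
Direct substitution at x = 0 gives 9.

Final answer: 9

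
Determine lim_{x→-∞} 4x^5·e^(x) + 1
The product is a 0·∞ indeterminate form at x → -∞.
Rewrite the product as 4x^5 / e^(-x) (an ∞/∞ form) and apply L'Hôpital, or use the standard hierarchy e^(|x|) ≫ |x^5| as x → -∞.
The indeterminate product → 0, so the limit = 1.

Final answer: 1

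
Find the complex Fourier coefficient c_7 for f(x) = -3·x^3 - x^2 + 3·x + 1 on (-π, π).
Compute the real Fourier coefficients first: a_7 = 4/49, b_7 = 330/343 - 6·π^2/7.
Then c_7 = (a_7 − i·b_7)/2 = 2/49 - 165·i/343 + 3·i·π^2/7.

Final answer: 2/49 - 165·i/343 + 3·i·π^2/7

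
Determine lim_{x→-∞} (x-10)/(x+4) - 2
Evaluate the dominant behaviour as x → -∞; each term tends to a finite value or vanishes.
Limit = -1.

Final answer: -1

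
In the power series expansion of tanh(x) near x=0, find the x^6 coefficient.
Expand to order 6: tanh(x) = 2·x^5/15 - x^3/3 + x + O(x^7).
The coefficient of x^6 is 0.

Final answer: 0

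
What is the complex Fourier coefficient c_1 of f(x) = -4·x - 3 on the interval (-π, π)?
Compute the real Fourier coefficients first: a_1 = 0, b_1 = -8.
Then c_1 = (a_1 − i·b_1)/2 = 4·i.

Final answer: 4·i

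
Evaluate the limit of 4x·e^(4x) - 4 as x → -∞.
The product is a 0·∞ indeterminate form at x → -∞.
Rewrite the product as 4x / e^(-4x) (an ∞/∞ form) and apply L'Hôpital, or use the standard hierarchy e^(4|x|) ≫ |x| as x → -∞.
The indeterminate product → 0, so the limit = -4.

Final answer: -4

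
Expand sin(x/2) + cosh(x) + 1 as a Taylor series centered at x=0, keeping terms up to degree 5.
x^5/3840 + x^4/24 - x^3/48 + x^2/2 + x/2 + 2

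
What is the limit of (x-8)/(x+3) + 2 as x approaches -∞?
Evaluate the dominant behaviour as x → -∞; each term tends to a finite value or vanishes.
Limit = 3.

Final answer: 3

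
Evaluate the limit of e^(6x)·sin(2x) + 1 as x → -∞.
Evaluate the dominant behaviour as x → -∞; each term tends to a finite value or vanishes.
Limit = 1.

Final answer: 1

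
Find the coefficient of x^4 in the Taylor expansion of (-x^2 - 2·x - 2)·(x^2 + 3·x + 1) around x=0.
Expand to order 4: (-x^2 - 2·x - 2)·(x^2 + 3·x + 1) = -x^4 - 5·x^3 - 9·x^2 - 8·x - 2 + O(x^5).
The coefficient of x^4 is -1.

Final answer: -1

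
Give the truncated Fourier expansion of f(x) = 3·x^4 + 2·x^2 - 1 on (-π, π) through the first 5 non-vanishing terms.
(136 - 24·π^2)·cos(x) + (-7 + 6·π^2)·cos(2·x) + (8/9 - 8·π^2/3)·cos(3·x) + (-1/16 + 3·π^2/2)·cos(4·x) - 1 + 2·π^2/3 + 3·π^4/5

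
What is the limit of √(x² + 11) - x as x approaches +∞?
This is an ∞ − ∞ indeterminate form.
Multiply and divide by the conjugate √(x²+11) + x; the x² terms cancel, leaving 11/(√(x²+11)+x) → 0.
Limit = 0.

Final answer: 0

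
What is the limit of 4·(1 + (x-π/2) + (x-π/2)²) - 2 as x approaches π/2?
Direct substitution at x = π/2 gives 2.

Final answer: 2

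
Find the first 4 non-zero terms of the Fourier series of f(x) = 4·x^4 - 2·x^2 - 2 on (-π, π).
(200 - 32·π^2)·cos(x) + (-14 + 8·π^2)·cos(2·x) + (88/27 - 32·π^2/9)·cos(3·x) - 2·π^2/3 - 2 + 4·π^4/5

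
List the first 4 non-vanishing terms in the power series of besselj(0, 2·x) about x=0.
-x^6/36 + x^4/4 - x^2 + 1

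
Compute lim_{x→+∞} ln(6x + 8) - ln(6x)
This is an ∞ − ∞ indeterminate form.
Combine the logarithms: ln(6x+8) − ln(6x) = ln((6x+8)/(6x)) = ln(1 + 8/(6x)) → ln(1) = 0.
Limit = 0.

Final answer: 0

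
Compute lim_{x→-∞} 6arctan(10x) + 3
Evaluate the dominant behaviour as x → -∞; each term tends to a finite value or vanishes.
Limit = 3 - 3·π.

Final answer: 3 - 3·π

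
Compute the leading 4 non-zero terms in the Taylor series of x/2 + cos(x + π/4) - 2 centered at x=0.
√(2)·x^3/12 - √(2)·x^2/4 + x·(1/2 - √(2)/2) - 2 + √(2)/2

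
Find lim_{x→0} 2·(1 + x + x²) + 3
Direct substitution at x = 0 gives 5.

Final answer: 5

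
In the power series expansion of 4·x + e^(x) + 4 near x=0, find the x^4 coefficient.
Expand to order 4: 4·x + e^(x) + 4 = x^4/24 + x^3/6 + x^2/2 + 5·x + 5 + O(x^5).
The coefficient of x^4 is 1/24.

Final answer: 1/24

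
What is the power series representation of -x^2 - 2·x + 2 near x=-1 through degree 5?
3 - (x + 1)^2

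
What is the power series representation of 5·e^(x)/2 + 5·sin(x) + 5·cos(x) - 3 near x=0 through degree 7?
-x^7/2016 - x^6/288 + x^5/16 + 5·x^4/16 - 5·x^3/12 - 5·x^2/4 + 15·x/2 + 9/2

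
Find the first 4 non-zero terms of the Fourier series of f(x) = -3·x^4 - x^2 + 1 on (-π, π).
(-140 + 24·π^2)·cos(x) + (8 - 6·π^2)·cos(2·x) + (-4/3 + 8·π^2/3)·cos(3·x) - 3·π^4/5 - π^2/3 + 1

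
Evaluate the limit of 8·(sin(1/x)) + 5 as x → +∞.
Evaluate the dominant behaviour as x → +∞; each term tends to a finite value or vanishes.
Limit = 5.

Final answer: 5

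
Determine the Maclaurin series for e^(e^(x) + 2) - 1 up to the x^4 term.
5·x^4·e^(3)/8 + 5·x^3·e^(3)/6 + x^2·e^(3) + x·e^(3) - 1 + e^(3)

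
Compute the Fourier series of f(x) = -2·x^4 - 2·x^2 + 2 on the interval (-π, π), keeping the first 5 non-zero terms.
(-88 + 16·π^2)·cos(x) + (4 - 4·π^2)·cos(2·x) + (-8/27 + 16·π^2/9)·cos(3·x) + (-π^2 - 1/8)·cos(4·x) - 2·π^4/5 - 2·π^2/3 + 2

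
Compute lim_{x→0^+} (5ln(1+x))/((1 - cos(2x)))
Both numerator and denominator → 0 as x → 0^+; this is a 0/0 indeterminate form.
Expand each to leading order near x = 0: numerator ~ 5·x, denominator ~ 2·x^2.
The limit of the ratio is ∞.

Final answer: ∞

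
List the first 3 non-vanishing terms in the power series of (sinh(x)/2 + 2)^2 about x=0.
x^2/4 + 2·x + 4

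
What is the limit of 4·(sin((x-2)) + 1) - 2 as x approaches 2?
Direct substitution at x = 2 gives 2.

Final answer: 2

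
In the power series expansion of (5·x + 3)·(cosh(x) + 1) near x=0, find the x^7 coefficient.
Expand to order 7: (5·x + 3)·(cosh(x) + 1) = x^7/144 + x^6/240 + 5·x^5/24 + x^4/8 + 5·x^3/2 + 3·x^2/2 + 10·x + 6 + O(x^8).
The coefficient of x^7 is 1/144.

Final answer: 1/144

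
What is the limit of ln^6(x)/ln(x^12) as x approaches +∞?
This is an ∞/∞ indeterminate form as x → +∞.
Write ln(x^12) = 12·ln(x), reducing the quotient to ln^5(x)/12 → ∞.
Limit = ∞.

Final answer: ∞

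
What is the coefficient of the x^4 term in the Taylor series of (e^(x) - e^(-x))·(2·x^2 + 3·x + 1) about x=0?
Expand to order 4: (e^(x) - e^(-x))·(2·x^2 + 3·x + 1) = x^4 + 13·x^3/3 + 6·x^2 + 2·x + O(x^5).
The coefficient of x^4 is 1.

Final answer: 1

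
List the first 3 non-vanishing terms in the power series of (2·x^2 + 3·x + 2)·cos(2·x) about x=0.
-2·x^2 + 3·x + 2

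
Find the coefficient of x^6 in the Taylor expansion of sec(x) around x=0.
Expand to order 6: sec(x) = 61·x^6/720 + 5·x^4/24 + x^2/2 + 1 + O(x^7).
The coefficient of x^6 is 61/720.

Final answer: 61/720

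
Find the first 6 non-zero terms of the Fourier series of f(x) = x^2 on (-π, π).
-4·cos(x) + cos(2·x) - 4·cos(3·x)/9 + cos(4·x)/4 - 4·cos(5·x)/25 + π^2/3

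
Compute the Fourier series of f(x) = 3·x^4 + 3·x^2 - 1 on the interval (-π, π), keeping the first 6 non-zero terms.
(132 - 24·π^2)·cos(x) + (-6 + 6·π^2)·cos(2·x) + (4/9 - 8·π^2/3)·cos(3·x) + (3/16 + 3·π^2/2)·cos(4·x) + (-24·π^2/25 - 156/625)·cos(5·x) - 1 + π^2 + 3·π^4/5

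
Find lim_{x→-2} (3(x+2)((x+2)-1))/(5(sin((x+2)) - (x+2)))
Both numerator and denominator → 0 as x → -2; this is a 0/0 indeterminate form.
Expand each to leading order near x = -2: numerator ~ -3·(x + 2), denominator ~ -5·(x + 2)^3/6.
The limit of the ratio is ∞.

Final answer: ∞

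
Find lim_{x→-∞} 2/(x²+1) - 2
Evaluate the dominant behaviour as x → -∞; each term tends to a finite value or vanishes.
Limit = -2.

Final answer: -2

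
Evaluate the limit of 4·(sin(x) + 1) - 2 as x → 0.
Direct substitution at x = 0 gives 2.

Final answer: 2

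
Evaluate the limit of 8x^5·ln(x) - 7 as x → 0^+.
The product is a 0·∞ indeterminate form at x → 0⁺.
Rewrite the product as 8·ln(x) / x^(-5) and apply L'Hôpital, or use the standard hierarchy x^(-5) ≫ |ln x| as x → 0⁺.
The indeterminate product → 0, so the limit = -7.

Final answer: -7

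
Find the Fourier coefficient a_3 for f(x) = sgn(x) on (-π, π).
a_3 = (1/π) ∫_{-π}^{π} f(x)·cos(3x) dx.
Evaluate the integral (use parity and integration by parts as needed): a_3 = 0.

Final answer: 0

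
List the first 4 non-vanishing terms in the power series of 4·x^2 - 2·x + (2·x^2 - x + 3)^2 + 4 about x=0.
-4·x^3 + 17·x^2 - 8·x + 13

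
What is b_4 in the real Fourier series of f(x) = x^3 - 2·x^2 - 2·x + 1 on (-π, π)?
b_4 = (1/π) ∫_{-π}^{π} f(x)·sin(4x) dx.
Evaluate the integral (use parity and integration by parts as needed): b_4 = 19/16 - π^2/2.

Final answer: 19/16 - π^2/2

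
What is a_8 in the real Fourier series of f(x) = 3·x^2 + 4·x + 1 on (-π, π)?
a_8 = (1/π) ∫_{-π}^{π} f(x)·cos(8x) dx.
Evaluate the integral (use parity and integration by parts as needed): a_8 = 3/16.

Final answer: 3/16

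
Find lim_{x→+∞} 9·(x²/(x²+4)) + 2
Evaluate the dominant behaviour as x → +∞; each term tends to a finite value or vanishes.
Limit = 11.

Final answer: 11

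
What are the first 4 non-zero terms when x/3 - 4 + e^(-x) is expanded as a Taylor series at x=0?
-x^3/6 + x^2/2 - 2·x/3 - 3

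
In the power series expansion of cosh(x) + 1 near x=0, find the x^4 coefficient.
Expand to order 4: cosh(x) + 1 = x^4/24 + x^2/2 + 2 + O(x^5).
The coefficient of x^4 is 1/24.

Final answer: 1/24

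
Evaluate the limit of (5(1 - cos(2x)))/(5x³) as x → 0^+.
Both numerator and denominator → 0 as x → 0^+; this is a 0/0 indeterminate form.
Expand each to leading order near x = 0: numerator ~ 10·x^2, denominator ~ 5·x^3.
The limit of the ratio is ∞.

Final answer: ∞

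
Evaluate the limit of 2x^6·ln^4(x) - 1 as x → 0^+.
The product is a 0·∞ indeterminate form at x → 0⁺.
Rewrite the product as 2·ln^4(x) / x^(-6) and apply L'Hôpital, or use the standard hierarchy x^(-6) ≫ |ln x|^4 as x → 0⁺.
The indeterminate product → 0, so the limit = -1.

Final answer: -1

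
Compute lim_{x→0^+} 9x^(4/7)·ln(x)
This is a 0·∞ indeterminate form at x → 0⁺.
Rewrite the product as 9·ln(x) / x^(-4/7) and apply L'Hôpital, or use the standard hierarchy x^(-4/7) ≫ |ln x| as x → 0⁺.
The indeterminate product → 0, so the limit = 0.

Final answer: 0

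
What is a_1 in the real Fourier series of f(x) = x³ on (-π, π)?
a_1 = (1/π) ∫_{-π}^{π} f(x)·cos(1x) dx.
Evaluate the integral (use parity and integration by parts as needed): a_1 = 0.

Final answer: 0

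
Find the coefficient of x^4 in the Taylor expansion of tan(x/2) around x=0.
Expand to order 4: tan(x/2) = x^3/24 + x/2 + O(x^5).
The coefficient of x^4 is 0.

Final answer: 0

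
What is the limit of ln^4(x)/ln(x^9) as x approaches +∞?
This is an ∞/∞ indeterminate form as x → +∞.
Write ln(x^9) = 9·ln(x), reducing the quotient to ln^3(x)/9 → ∞.
Limit = ∞.

Final answer: ∞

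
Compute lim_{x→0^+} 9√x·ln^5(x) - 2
The product is a 0·∞ indeterminate form at x → 0⁺.
Rewrite the product as 9·ln^5(x) / x^(-1/2) and apply L'Hôpital, or use the standard hierarchy x^(-1/2) ≫ |ln x|^5 as x → 0⁺.
The indeterminate product → 0, so the limit = -2.

Final answer: -2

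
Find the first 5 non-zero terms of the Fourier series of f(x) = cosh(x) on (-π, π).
-cos(x)·sinh(π)/π + 2·cos(2·x)·sinh(π)/(5·π) - cos(3·x)·sinh(π)/(5·π) + 2·cos(4·x)·sinh(π)/(17·π) + sinh(π)/π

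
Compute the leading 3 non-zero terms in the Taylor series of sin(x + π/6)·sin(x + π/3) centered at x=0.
-2·x^3/3 + x + √(3)/4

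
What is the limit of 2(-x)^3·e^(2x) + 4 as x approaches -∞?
The product is a 0·∞ indeterminate form at x → -∞.
Rewrite the product as 2(-x)^3 / e^(-2x) (an ∞/∞ form) and apply L'Hôpital, or use the standard hierarchy e^(2|x|) ≫ |(-x)^3| as x → -∞.
The indeterminate product → 0, so the limit = 4.

Final answer: 4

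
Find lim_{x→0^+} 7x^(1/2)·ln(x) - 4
The product is a 0·∞ indeterminate form at x → 0⁺.
Rewrite the product as 7·ln(x) / x^(-1/2) and apply L'Hôpital, or use the standard hierarchy x^(-1/2) ≫ |ln x| as x → 0⁺.
The indeterminate product → 0, so the limit = -4.

Final answer: -4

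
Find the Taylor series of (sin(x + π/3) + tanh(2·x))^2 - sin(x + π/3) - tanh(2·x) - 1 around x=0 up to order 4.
x^4·(-27/2 - √(3)/48) + x^3·(11/4 - 4·√(3)) + x^2·(√(3)/4 + 11/2) + x·(-5/2 + 5·√(3)/2) - √(3)/2 - 1/4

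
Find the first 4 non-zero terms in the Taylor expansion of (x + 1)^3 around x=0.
x^3 + 3·x^2 + 3·x + 1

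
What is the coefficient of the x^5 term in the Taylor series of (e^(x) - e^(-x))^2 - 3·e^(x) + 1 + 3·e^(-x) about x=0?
-1/20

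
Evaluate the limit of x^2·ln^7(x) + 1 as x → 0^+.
The product is a 0·∞ indeterminate form at x → 0⁺.
Rewrite the product as ln^7(x) / x^(-2) and apply L'Hôpital, or use the standard hierarchy x^(-2) ≫ |ln x|^7 as x → 0⁺.
The indeterminate product → 0, so the limit = 1.

Final answer: 1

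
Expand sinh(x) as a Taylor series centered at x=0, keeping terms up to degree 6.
x^5/120 + x^3/6 + x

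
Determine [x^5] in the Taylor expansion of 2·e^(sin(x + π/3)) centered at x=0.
Expand to order 5: 2·e^(sin(x + π/3)) = x^5·(157·e^(√(3)/2)/1920 + 5·√(3)·e^(√(3)/2)/96) + x^4·(-√(3)·e^(√(3)/2)/48 + 7·e^(√(3)/2)/64) + x^3·(-√(3)·e^(√(3)/2)/4 - e^(√(3)/2)/8) + x^2·(-√(3)·e^(√(3)/2)/2 + e^(√(3)/2)/4) + x·e^(√(3)/2) + 2·e^(√(3)/2) + O(x^6).
The coefficient of x^5 is 157·e^(√(3)/2)/1920 + 5·√(3)·e^(√(3)/2)/96.

Final answer: 157·e^(√(3)/2)/1920 + 5·√(3)·e^(√(3)/2)/96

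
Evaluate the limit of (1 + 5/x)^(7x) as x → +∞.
As x → +∞: write (1 + 5/x)^(7x) = ((1 + 5/x)^x)^7 → (e^5)^7 = e^35.
Limit = e^(35).

Final answer: e^(35)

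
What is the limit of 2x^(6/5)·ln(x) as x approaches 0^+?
This is a 0·∞ indeterminate form at x → 0⁺.
Rewrite the product as 2·ln(x) / x^(-6/5) and apply L'Hôpital, or use the standard hierarchy x^(-6/5) ≫ |ln x| as x → 0⁺.
The indeterminate product → 0, so the limit = 0.

Final answer: 0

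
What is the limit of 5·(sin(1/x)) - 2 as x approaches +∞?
Evaluate the dominant behaviour as x → +∞; each term tends to a finite value or vanishes.
Limit = -2.

Final answer: -2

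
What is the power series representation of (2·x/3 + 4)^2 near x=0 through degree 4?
4·x^2/9 + 16·x/3 + 16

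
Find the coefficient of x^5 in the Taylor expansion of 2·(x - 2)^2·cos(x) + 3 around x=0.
Expand to order 5: 2·(x - 2)^2·cos(x) + 3 = -x^5/3 - 2·x^4/3 + 4·x^3 - 2·x^2 - 8·x + 11 + O(x^6).
The coefficient of x^5 is -1/3.

Final answer: -1/3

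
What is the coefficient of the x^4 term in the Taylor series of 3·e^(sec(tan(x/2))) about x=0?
Expand to order 4: 3·e^(sec(tan(x/2))) = e·x^4/8 + 3·e·x^2/8 + 3·e + O(x^5).
The coefficient of x^4 is e/8.

Final answer: e/8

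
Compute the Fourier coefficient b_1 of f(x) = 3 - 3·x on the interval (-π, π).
b_1 = (1/π) ∫_{-π}^{π} f(x)·sin(1x) dx.
Evaluate the integral (use parity and integration by parts as needed): b_1 = -6.

Final answer: -6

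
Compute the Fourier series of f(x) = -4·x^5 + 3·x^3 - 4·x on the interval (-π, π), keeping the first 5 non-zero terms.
(-1004 - 8·π^4 + 166·π^2)·sin(x) + (-23·π^2 + 77/2 + 4·π^4)·sin(2·x) + (-8·π^4/3 - 644/81 + 214·π^2/27)·sin(3·x) + (-4·π^2 + 7/2 + 2·π^4)·sin(4·x) + (-8·π^4/5 - 1372/625 + 62·π^2/25)·sin(5·x)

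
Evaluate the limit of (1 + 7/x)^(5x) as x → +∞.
As x → +∞: write (1 + 7/x)^(5x) = ((1 + 7/x)^x)^5 → (e^7)^5 = e^35.
Limit = e^(35).

Final answer: e^(35)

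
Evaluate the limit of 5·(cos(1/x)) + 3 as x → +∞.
Evaluate the dominant behaviour as x → +∞; each term tends to a finite value or vanishes.
Limit = 8.

Final answer: 8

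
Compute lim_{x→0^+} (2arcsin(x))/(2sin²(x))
Both numerator and denominator → 0 as x → 0^+; this is a 0/0 indeterminate form.
Expand each to leading order near x = 0: numerator ~ 2·x, denominator ~ 2·x^2.
The limit of the ratio is ∞.

Final answer: ∞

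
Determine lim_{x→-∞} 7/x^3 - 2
Evaluate the dominant behaviour as x → -∞; each term tends to a finite value or vanishes.
Limit = -2.

Final answer: -2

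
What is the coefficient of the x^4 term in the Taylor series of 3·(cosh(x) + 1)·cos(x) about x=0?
Expand to order 4: 3·(cosh(x) + 1)·cos(x) = -3·x^4/8 - 3·x^2/2 + 6 + O(x^5).
The coefficient of x^4 is -3/8.

Final answer: -3/8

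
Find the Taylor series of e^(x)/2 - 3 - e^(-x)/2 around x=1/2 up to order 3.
(-6·e^(1/2) - 1 + e)·e^(-1/2)/2 + (1 + e)·e^(-1/2)·(x - 1/2)/2 + (-1 + e)·e^(-1/2)·(x - 1/2)^2/4 + (1 + e)·e^(-1/2)·(x - 1/2)^3/12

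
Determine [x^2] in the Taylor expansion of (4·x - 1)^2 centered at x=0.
Expand to order 2: (4·x - 1)^2 = 16·x^2 - 8·x + 1 + O(x^3).
The coefficient of x^2 is 16.

Final answer: 16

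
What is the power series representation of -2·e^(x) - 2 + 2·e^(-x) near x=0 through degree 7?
-x^7/1260 - x^5/30 - 2·x^3/3 - 4·x - 2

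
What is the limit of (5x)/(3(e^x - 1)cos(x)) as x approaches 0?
Both numerator and denominator → 0 as x → 0; this is a 0/0 indeterminate form.
Expand each to leading order near x = 0: numerator ~ 5·x, denominator ~ 3·x.
The limit of the ratio is 5/3.

Final answer: 5/3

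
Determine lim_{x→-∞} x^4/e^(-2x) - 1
The quotient is an ∞/∞ indeterminate form as x → -∞.
Compare growth rates of the dominant terms (exponentials ≫ polynomials ≫ logarithms), or apply L'Hôpital's rule; the quotient → 0.
Adding the constant: 0 - 1 = -1. Limit = -1.

Final answer: -1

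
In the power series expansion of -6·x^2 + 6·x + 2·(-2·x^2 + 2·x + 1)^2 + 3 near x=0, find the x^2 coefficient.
Expand to order 2: -6·x^2 + 6·x + 2·(-2·x^2 + 2·x + 1)^2 + 3 = -6·x^2 + 14·x + 5 + O(x^3).
The coefficient of x^2 is -6.

Final answer: -6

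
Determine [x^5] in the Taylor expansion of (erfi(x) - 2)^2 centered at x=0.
Expand to order 5: (erfi(x) - 2)^2 = -4·x^5/(5·√(π)) + 8·x^4/(3·π) - 8·x^3/(3·√(π)) + 4·x^2/π - 8·x/√(π) + 4 + O(x^6).
The coefficient of x^5 is -4/(5·√(π)).

Final answer: -4/(5·√(π))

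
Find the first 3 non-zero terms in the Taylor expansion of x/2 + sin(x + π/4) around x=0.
-√(2)·x^2/4 + x·(1/2 + √(2)/2) + √(2)/2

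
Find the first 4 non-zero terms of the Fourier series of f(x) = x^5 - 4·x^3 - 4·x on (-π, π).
(-48·π^2 + 2·π^4 + 280)·sin(x) + (-π^4 - 19/2 + 9·π^2)·sin(2·x) + (-112·π^2/27 + 8/81 + 2·π^4/3)·sin(3·x) + (-π^4/2 + 65/64 + 21·π^2/8)·sin(4·x)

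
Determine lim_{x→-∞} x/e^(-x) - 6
The quotient is an ∞/∞ indeterminate form as x → -∞.
Compare growth rates of the dominant terms (exponentials ≫ polynomials ≫ logarithms), or apply L'Hôpital's rule; the quotient → 0.
Adding the constant: 0 - 6 = -6. Limit = -6.

Final answer: -6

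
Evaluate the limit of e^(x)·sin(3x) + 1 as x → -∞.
Evaluate the dominant behaviour as x → -∞; each term tends to a finite value or vanishes.
Limit = 1.

Final answer: 1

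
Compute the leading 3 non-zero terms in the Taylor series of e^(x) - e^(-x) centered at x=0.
x^5/60 + x^3/3 + 2·x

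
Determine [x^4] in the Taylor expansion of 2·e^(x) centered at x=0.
Expand to order 4: 2·e^(x) = x^4/12 + x^3/3 + x^2 + 2·x + 2 + O(x^5).
The coefficient of x^4 is 1/12.

Final answer: 1/12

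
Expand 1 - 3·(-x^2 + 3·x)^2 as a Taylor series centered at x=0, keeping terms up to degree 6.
-3·x^4 + 18·x^3 - 27·x^2 + 1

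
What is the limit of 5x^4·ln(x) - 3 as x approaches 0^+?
The product is a 0·∞ indeterminate form at x → 0⁺.
Rewrite the product as 5·ln(x) / x^(-4) and apply L'Hôpital, or use the standard hierarchy x^(-4) ≫ |ln x| as x → 0⁺.
The indeterminate product → 0, so the limit = -3.

Final answer: -3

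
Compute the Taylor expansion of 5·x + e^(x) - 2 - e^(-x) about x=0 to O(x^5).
x^3/3 + 7·x - 2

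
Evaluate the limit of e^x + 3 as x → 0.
Direct substitution at x = 0 gives 4.

Final answer: 4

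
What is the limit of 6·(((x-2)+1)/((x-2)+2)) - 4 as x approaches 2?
Direct substitution at x = 2 gives -1.

Final answer: -1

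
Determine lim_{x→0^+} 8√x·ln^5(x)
This is a 0·∞ indeterminate form at x → 0⁺.
Rewrite the product as 8·ln^5(x) / x^(-1/2) and apply L'Hôpital, or use the standard hierarchy x^(-1/2) ≫ |ln x|^5 as x → 0⁺.
The indeterminate product → 0, so the limit = 0.

Final answer: 0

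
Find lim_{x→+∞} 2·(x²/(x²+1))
Evaluate the dominant behaviour as x → +∞; each term tends to a finite value or vanishes.
Limit = 2.

Final answer: 2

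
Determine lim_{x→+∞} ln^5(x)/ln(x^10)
This is an ∞/∞ indeterminate form as x → +∞.
Write ln(x^10) = 10·ln(x), reducing the quotient to ln^4(x)/10 → ∞.
Limit = ∞.

Final answer: ∞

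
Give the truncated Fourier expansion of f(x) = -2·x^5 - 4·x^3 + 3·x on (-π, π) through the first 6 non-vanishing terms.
(-426 - 4·π^4 + 72·π^2)·sin(x) + (-6·π^2 + 6 + 2·π^4)·sin(2·x) + (-4·π^4/3 + 146/81 + 8·π^2/27)·sin(3·x) + (-57/32 + 3·π^2/4 + π^4)·sin(4·x) + (-4·π^4/5 - 24·π^2/25 + 894/625)·sin(5·x) + (-94/81 + 26·π^2/27 + 2·π^4/3)·sin(6·x)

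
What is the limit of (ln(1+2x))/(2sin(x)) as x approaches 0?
Both numerator and denominator → 0 as x → 0; this is a 0/0 indeterminate form.
Expand each to leading order near x = 0: numerator ~ 2·x, denominator ~ 2·x.
The limit of the ratio is 1.

Final answer: 1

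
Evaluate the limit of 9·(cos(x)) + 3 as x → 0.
Direct substitution at x = 0 gives 12.

Final answer: 12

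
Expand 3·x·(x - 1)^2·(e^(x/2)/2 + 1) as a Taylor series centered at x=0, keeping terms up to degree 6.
61·x^6/2560 + 33·x^5/256 + 13·x^4/32 + 51·x^3/16 - 33·x^2/4 + 9·x/2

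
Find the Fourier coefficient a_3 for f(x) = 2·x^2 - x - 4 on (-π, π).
a_3 = (1/π) ∫_{-π}^{π} f(x)·cos(3x) dx.
Evaluate the integral (use parity and integration by parts as needed): a_3 = -8/9.

Final answer: -8/9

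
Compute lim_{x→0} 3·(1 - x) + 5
Direct substitution at x = 0 gives 8.

Final answer: 8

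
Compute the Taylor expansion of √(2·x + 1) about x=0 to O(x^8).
33·x^7/16 - 21·x^6/16 + 7·x^5/8 - 5·x^4/8 + x^3/2 - x^2/2 + x + 1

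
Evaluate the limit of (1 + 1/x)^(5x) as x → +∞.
As x → +∞: write (1 + 1/x)^(5x) = ((1 + 1/x)^x)^5 → (e^1)^5 = e^5.
Limit = e^(5).

Final answer: e^(5)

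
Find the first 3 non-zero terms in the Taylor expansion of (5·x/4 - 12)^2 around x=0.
25·x^2/16 - 30·x + 144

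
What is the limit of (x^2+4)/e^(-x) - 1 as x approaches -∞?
The quotient is an ∞/∞ indeterminate form as x → -∞.
Compare growth rates of the dominant terms (exponentials ≫ polynomials ≫ logarithms), or apply L'Hôpital's rule; the quotient → 0.
Adding the constant: 0 - 1 = -1. Limit = -1.

Final answer: -1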